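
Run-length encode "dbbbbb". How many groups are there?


Input: dbbbbb
Scanning for consecutive runs:
  Group 1: 'd' x 1 (positions 0-0)
  Group 2: 'b' x 5 (positions 1-5)
Total groups: 2

2


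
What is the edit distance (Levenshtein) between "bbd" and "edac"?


Computing edit distance: "bbd" -> "edac"
DP table:
           e    d    a    c
      0    1    2    3    4
  b   1    1    2    3    4
  b   2    2    2    3    4
  d   3    3    2    3    4
Edit distance = dp[3][4] = 4

4


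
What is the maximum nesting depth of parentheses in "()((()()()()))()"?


Input: "()((()()()()))()"
Tracking depth:
  Position 0 '(': depth becomes 1
  Position 1 ')': depth becomes 0
  Position 2 '(': depth becomes 1
  Position 3 '(': depth becomes 2
  Position 4 '(': depth becomes 3
  Position 5 ')': depth becomes 2
  Position 6 '(': depth becomes 3
  Position 7 ')': depth becomes 2
  Position 8 '(': depth becomes 3
  Position 9 ')': depth becomes 2
  Position 10 '(': depth becomes 3
  Position 11 ')': depth becomes 2
  Position 12 ')': depth becomes 1
  Position 13 ')': depth becomes 0
  Position 14 '(': depth becomes 1
  Position 15 ')': depth becomes 0
Maximum depth reached: 3

3


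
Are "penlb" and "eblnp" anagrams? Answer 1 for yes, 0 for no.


Strings: "penlb", "eblnp"
Sorted first:  belnp
Sorted second: belnp
Sorted forms match => anagrams

1


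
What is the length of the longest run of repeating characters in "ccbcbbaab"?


Input: "ccbcbbaab"
Scanning for longest run:
  Position 1 ('c'): continues run of 'c', length=2
  Position 2 ('b'): new char, reset run to 1
  Position 3 ('c'): new char, reset run to 1
  Position 4 ('b'): new char, reset run to 1
  Position 5 ('b'): continues run of 'b', length=2
  Position 6 ('a'): new char, reset run to 1
  Position 7 ('a'): continues run of 'a', length=2
  Position 8 ('b'): new char, reset run to 1
Longest run: 'c' with length 2

2


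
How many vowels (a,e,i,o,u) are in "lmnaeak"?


Input: lmnaeak
Checking each character:
  'l' at position 0: consonant
  'm' at position 1: consonant
  'n' at position 2: consonant
  'a' at position 3: vowel (running total: 1)
  'e' at position 4: vowel (running total: 2)
  'a' at position 5: vowel (running total: 3)
  'k' at position 6: consonant
Total vowels: 3

3


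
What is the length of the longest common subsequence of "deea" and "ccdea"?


LCS of "deea" and "ccdea"
DP table:
           c    c    d    e    a
      0    0    0    0    0    0
  d   0    0    0    1    1    1
  e   0    0    0    1    2    2
  e   0    0    0    1    2    2
  a   0    0    0    1    2    3
LCS length = dp[4][5] = 3

3


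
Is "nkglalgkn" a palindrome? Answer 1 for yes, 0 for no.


Input: nkglalgkn
Reversed: nkglalgkn
  Compare pos 0 ('n') with pos 8 ('n'): match
  Compare pos 1 ('k') with pos 7 ('k'): match
  Compare pos 2 ('g') with pos 6 ('g'): match
  Compare pos 3 ('l') with pos 5 ('l'): match
Result: palindrome

1


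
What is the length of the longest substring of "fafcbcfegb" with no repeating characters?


Input: "fafcbcfegb"
Sliding window (track last position of each char):
  Position 0 ('f'): window [0,0] length 1 -- new best
  Position 1 ('a'): window [0,1] length 2 -- new best
  Position 2 ('f'): repeat (last at 0), move window start to 1
  Position 2 ('f'): window [1,2] length 2
  Position 3 ('c'): window [1,3] length 3 -- new best
  Position 4 ('b'): window [1,4] length 4 -- new best
  Position 5 ('c'): repeat (last at 3), move window start to 4
  Position 5 ('c'): window [4,5] length 2
  Position 6 ('f'): window [4,6] length 3
  Position 7 ('e'): window [4,7] length 4
  Position 8 ('g'): window [4,8] length 5 -- new best
  Position 9 ('b'): repeat (last at 4), move window start to 5
  Position 9 ('b'): window [5,9] length 5
Longest substring with no repeats: "bcfeg" with length 5

5


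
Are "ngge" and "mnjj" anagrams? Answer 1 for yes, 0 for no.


Strings: "ngge", "mnjj"
Sorted first:  eggn
Sorted second: jjmn
Differ at position 0: 'e' vs 'j' => not anagrams

0


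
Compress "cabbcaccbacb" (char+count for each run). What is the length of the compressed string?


Input: cabbcaccbacb
Runs:
  'c' x 1 => "c1"
  'a' x 1 => "a1"
  'b' x 2 => "b2"
  'c' x 1 => "c1"
  'a' x 1 => "a1"
  'c' x 2 => "c2"
  'b' x 1 => "b1"
  'a' x 1 => "a1"
  'c' x 1 => "c1"
  'b' x 1 => "b1"
Compressed: "c1a1b2c1a1c2b1a1c1b1"
Compressed length: 20

20


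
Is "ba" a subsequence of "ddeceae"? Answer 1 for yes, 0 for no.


Check if "ba" is a subsequence of "ddeceae"
Greedy scan:
  Position 0 ('d'): no match needed
  Position 1 ('d'): no match needed
  Position 2 ('e'): no match needed
  Position 3 ('c'): no match needed
  Position 4 ('e'): no match needed
  Position 5 ('a'): no match needed
  Position 6 ('e'): no match needed
Only matched 0/2 characters => not a subsequence

0


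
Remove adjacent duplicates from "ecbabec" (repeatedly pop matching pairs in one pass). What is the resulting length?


Input: ecbabec
Stack-based adjacent duplicate removal:
  Read 'e': push. Stack: e
  Read 'c': push. Stack: ec
  Read 'b': push. Stack: ecb
  Read 'a': push. Stack: ecba
  Read 'b': push. Stack: ecbab
  Read 'e': push. Stack: ecbabe
  Read 'c': push. Stack: ecbabec
Final stack: "ecbabec" (length 7)

7


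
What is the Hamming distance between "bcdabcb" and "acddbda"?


Comparing "bcdabcb" and "acddbda" position by position:
  Position 0: 'b' vs 'a' => differ
  Position 1: 'c' vs 'c' => same
  Position 2: 'd' vs 'd' => same
  Position 3: 'a' vs 'd' => differ
  Position 4: 'b' vs 'b' => same
  Position 5: 'c' vs 'd' => differ
  Position 6: 'b' vs 'a' => differ
Total differences (Hamming distance): 4

4


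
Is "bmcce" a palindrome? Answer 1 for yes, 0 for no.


Input: bmcce
Reversed: eccmb
  Compare pos 0 ('b') with pos 4 ('e'): MISMATCH
  Compare pos 1 ('m') with pos 3 ('c'): MISMATCH
Result: not a palindrome

0


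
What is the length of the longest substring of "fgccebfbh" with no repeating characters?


Input: "fgccebfbh"
Sliding window (track last position of each char):
  Position 0 ('f'): window [0,0] length 1 -- new best
  Position 1 ('g'): window [0,1] length 2 -- new best
  Position 2 ('c'): window [0,2] length 3 -- new best
  Position 3 ('c'): repeat (last at 2), move window start to 3
  Position 3 ('c'): window [3,3] length 1
  Position 4 ('e'): window [3,4] length 2
  Position 5 ('b'): window [3,5] length 3
  Position 6 ('f'): window [3,6] length 4 -- new best
  Position 7 ('b'): repeat (last at 5), move window start to 6
  Position 7 ('b'): window [6,7] length 2
  Position 8 ('h'): window [6,8] length 3
Longest substring with no repeats: "cebf" with length 4

4


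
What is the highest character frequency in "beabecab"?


Input: beabecab
Character counts:
  'a': 2
  'b': 3
  'c': 1
  'e': 2
Maximum frequency: 3

3


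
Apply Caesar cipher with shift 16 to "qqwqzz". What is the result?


Caesar cipher: shift "qqwqzz" by 16
  'q' (pos 16) + 16 = pos 6 = 'g'
  'q' (pos 16) + 16 = pos 6 = 'g'
  'w' (pos 22) + 16 = pos 12 = 'm'
  'q' (pos 16) + 16 = pos 6 = 'g'
  'z' (pos 25) + 16 = pos 15 = 'p'
  'z' (pos 25) + 16 = pos 15 = 'p'
Result: ggmgpp

ggmgpp


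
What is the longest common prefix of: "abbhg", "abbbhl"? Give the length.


Words: abbhg, abbbhl
  Position 0: all 'a' => match
  Position 1: all 'b' => match
  Position 2: all 'b' => match
  Position 3: ('h', 'b') => mismatch, stop
LCP = "abb" (length 3)

3


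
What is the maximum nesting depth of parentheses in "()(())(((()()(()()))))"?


Input: "()(())(((()()(()()))))"
Tracking depth:
  Position 0 '(': depth becomes 1
  Position 1 ')': depth becomes 0
  Position 2 '(': depth becomes 1
  Position 3 '(': depth becomes 2
  Position 4 ')': depth becomes 1
  Position 5 ')': depth becomes 0
  Position 6 '(': depth becomes 1
  Position 7 '(': depth becomes 2
  Position 8 '(': depth becomes 3
  Position 9 '(': depth becomes 4
  Position 10 ')': depth becomes 3
  Position 11 '(': depth becomes 4
  Position 12 ')': depth becomes 3
  Position 13 '(': depth becomes 4
  Position 14 '(': depth becomes 5
  Position 15 ')': depth becomes 4
  Position 16 '(': depth becomes 5
  Position 17 ')': depth becomes 4
  Position 18 ')': depth becomes 3
  Position 19 ')': depth becomes 2
  Position 20 ')': depth becomes 1
  Position 21 ')': depth becomes 0
Maximum depth reached: 5

5


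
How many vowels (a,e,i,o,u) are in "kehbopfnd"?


Input: kehbopfnd
Checking each character:
  'k' at position 0: consonant
  'e' at position 1: vowel (running total: 1)
  'h' at position 2: consonant
  'b' at position 3: consonant
  'o' at position 4: vowel (running total: 2)
  'p' at position 5: consonant
  'f' at position 6: consonant
  'n' at position 7: consonant
  'd' at position 8: consonant
Total vowels: 2

2


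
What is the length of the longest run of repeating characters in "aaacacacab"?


Input: "aaacacacab"
Scanning for longest run:
  Position 1 ('a'): continues run of 'a', length=2
  Position 2 ('a'): continues run of 'a', length=3
  Position 3 ('c'): new char, reset run to 1
  Position 4 ('a'): new char, reset run to 1
  Position 5 ('c'): new char, reset run to 1
  Position 6 ('a'): new char, reset run to 1
  Position 7 ('c'): new char, reset run to 1
  Position 8 ('a'): new char, reset run to 1
  Position 9 ('b'): new char, reset run to 1
Longest run: 'a' with length 3

3


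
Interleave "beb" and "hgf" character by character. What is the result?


Interleaving "beb" and "hgf":
  Position 0: 'b' from first, 'h' from second => "bh"
  Position 1: 'e' from first, 'g' from second => "eg"
  Position 2: 'b' from first, 'f' from second => "bf"
Result: bhegbf

bhegbf


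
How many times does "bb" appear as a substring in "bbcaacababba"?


Searching for "bb" in "bbcaacababba"
Scanning each position:
  Position 0: "bb" => MATCH
  Position 1: "bc" => no
  Position 2: "ca" => no
  Position 3: "aa" => no
  Position 4: "ac" => no
  Position 5: "ca" => no
  Position 6: "ab" => no
  Position 7: "ba" => no
  Position 8: "ab" => no
  Position 9: "bb" => MATCH
  Position 10: "ba" => no
Total occurrences: 2

2


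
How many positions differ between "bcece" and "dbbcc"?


Comparing "bcece" and "dbbcc" position by position:
  Position 0: 'b' vs 'd' => DIFFER
  Position 1: 'c' vs 'b' => DIFFER
  Position 2: 'e' vs 'b' => DIFFER
  Position 3: 'c' vs 'c' => same
  Position 4: 'e' vs 'c' => DIFFER
Positions that differ: 4

4


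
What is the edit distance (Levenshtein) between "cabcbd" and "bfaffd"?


Computing edit distance: "cabcbd" -> "bfaffd"
DP table:
           b    f    a    f    f    d
      0    1    2    3    4    5    6
  c   1    1    2    3    4    5    6
  a   2    2    2    2    3    4    5
  b   3    2    3    3    3    4    5
  c   4    3    3    4    4    4    5
  b   5    4    4    4    5    5    5
  d   6    5    5    5    5    6    5
Edit distance = dp[6][6] = 5

5


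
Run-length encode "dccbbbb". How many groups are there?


Input: dccbbbb
Scanning for consecutive runs:
  Group 1: 'd' x 1 (positions 0-0)
  Group 2: 'c' x 2 (positions 1-2)
  Group 3: 'b' x 4 (positions 3-6)
Total groups: 3

3


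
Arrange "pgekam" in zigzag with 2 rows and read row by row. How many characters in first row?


Zigzag "pgekam" into 2 rows:
Placing characters:
  'p' => row 0
  'g' => row 1
  'e' => row 0
  'k' => row 1
  'a' => row 0
  'm' => row 1
Rows:
  Row 0: "pea"
  Row 1: "gkm"
First row length: 3

3


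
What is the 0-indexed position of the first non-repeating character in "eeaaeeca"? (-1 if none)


Input: eeaaeeca
Character frequencies:
  'a': 3
  'c': 1
  'e': 4
Scanning left to right for freq == 1:
  Position 0 ('e'): freq=4, skip
  Position 1 ('e'): freq=4, skip
  Position 2 ('a'): freq=3, skip
  Position 3 ('a'): freq=3, skip
  Position 4 ('e'): freq=4, skip
  Position 5 ('e'): freq=4, skip
  Position 6 ('c'): unique! => answer = 6

6


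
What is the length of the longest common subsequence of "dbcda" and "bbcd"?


LCS of "dbcda" and "bbcd"
DP table:
           b    b    c    d
      0    0    0    0    0
  d   0    0    0    0    1
  b   0    1    1    1    1
  c   0    1    1    2    2
  d   0    1    1    2    3
  a   0    1    1    2    3
LCS length = dp[5][4] = 3

3


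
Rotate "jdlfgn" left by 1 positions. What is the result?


Input: "jdlfgn", rotate left by 1
First 1 characters: "j"
Remaining characters: "dlfgn"
Concatenate remaining + first: "dlfgn" + "j" = "dlfgnj"

dlfgnj


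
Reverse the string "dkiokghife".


Input: dkiokghife
Reading characters right to left:
  Position 9: 'e'
  Position 8: 'f'
  Position 7: 'i'
  Position 6: 'h'
  Position 5: 'g'
  Position 4: 'k'
  Position 3: 'o'
  Position 2: 'i'
  Position 1: 'k'
  Position 0: 'd'
Reversed: efihgkoikd

efihgkoikd


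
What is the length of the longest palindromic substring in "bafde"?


Input: "bafde"
Checking substrings for palindromes:
  No multi-char palindromic substrings found
Longest palindromic substring: "b" with length 1

1


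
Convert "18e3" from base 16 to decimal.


Input: "18e3" in base 16
Positional expansion:
  Digit '1' (value 1) x 16^3 = 4096
  Digit '8' (value 8) x 16^2 = 2048
  Digit 'e' (value 14) x 16^1 = 224
  Digit '3' (value 3) x 16^0 = 3
Sum = 6371

6371


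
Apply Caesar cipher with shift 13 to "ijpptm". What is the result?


Caesar cipher: shift "ijpptm" by 13
  'i' (pos 8) + 13 = pos 21 = 'v'
  'j' (pos 9) + 13 = pos 22 = 'w'
  'p' (pos 15) + 13 = pos 2 = 'c'
  'p' (pos 15) + 13 = pos 2 = 'c'
  't' (pos 19) + 13 = pos 6 = 'g'
  'm' (pos 12) + 13 = pos 25 = 'z'
Result: vwccgz

vwccgz


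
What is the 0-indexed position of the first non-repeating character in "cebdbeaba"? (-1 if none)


Input: cebdbeaba
Character frequencies:
  'a': 2
  'b': 3
  'c': 1
  'd': 1
  'e': 2
Scanning left to right for freq == 1:
  Position 0 ('c'): unique! => answer = 0

0


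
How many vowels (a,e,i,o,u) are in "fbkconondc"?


Input: fbkconondc
Checking each character:
  'f' at position 0: consonant
  'b' at position 1: consonant
  'k' at position 2: consonant
  'c' at position 3: consonant
  'o' at position 4: vowel (running total: 1)
  'n' at position 5: consonant
  'o' at position 6: vowel (running total: 2)
  'n' at position 7: consonant
  'd' at position 8: consonant
  'c' at position 9: consonant
Total vowels: 2

2


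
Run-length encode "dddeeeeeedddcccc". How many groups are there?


Input: dddeeeeeedddcccc
Scanning for consecutive runs:
  Group 1: 'd' x 3 (positions 0-2)
  Group 2: 'e' x 6 (positions 3-8)
  Group 3: 'd' x 3 (positions 9-11)
  Group 4: 'c' x 4 (positions 12-15)
Total groups: 4

4


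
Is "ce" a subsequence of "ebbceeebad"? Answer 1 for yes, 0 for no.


Check if "ce" is a subsequence of "ebbceeebad"
Greedy scan:
  Position 0 ('e'): no match needed
  Position 1 ('b'): no match needed
  Position 2 ('b'): no match needed
  Position 3 ('c'): matches sub[0] = 'c'
  Position 4 ('e'): matches sub[1] = 'e'
  Position 5 ('e'): no match needed
  Position 6 ('e'): no match needed
  Position 7 ('b'): no match needed
  Position 8 ('a'): no match needed
  Position 9 ('d'): no match needed
All 2 characters matched => is a subsequence

1


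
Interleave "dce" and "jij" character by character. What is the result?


Interleaving "dce" and "jij":
  Position 0: 'd' from first, 'j' from second => "dj"
  Position 1: 'c' from first, 'i' from second => "ci"
  Position 2: 'e' from first, 'j' from second => "ej"
Result: djciej

djciej


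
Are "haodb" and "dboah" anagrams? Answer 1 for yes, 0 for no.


Strings: "haodb", "dboah"
Sorted first:  abdho
Sorted second: abdho
Sorted forms match => anagrams

1


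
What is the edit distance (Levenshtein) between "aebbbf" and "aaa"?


Computing edit distance: "aebbbf" -> "aaa"
DP table:
           a    a    a
      0    1    2    3
  a   1    0    1    2
  e   2    1    1    2
  b   3    2    2    2
  b   4    3    3    3
  b   5    4    4    4
  f   6    5    5    5
Edit distance = dp[6][3] = 5

5


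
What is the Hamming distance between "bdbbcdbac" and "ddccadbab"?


Comparing "bdbbcdbac" and "ddccadbab" position by position:
  Position 0: 'b' vs 'd' => differ
  Position 1: 'd' vs 'd' => same
  Position 2: 'b' vs 'c' => differ
  Position 3: 'b' vs 'c' => differ
  Position 4: 'c' vs 'a' => differ
  Position 5: 'd' vs 'd' => same
  Position 6: 'b' vs 'b' => same
  Position 7: 'a' vs 'a' => same
  Position 8: 'c' vs 'b' => differ
Total differences (Hamming distance): 5

5


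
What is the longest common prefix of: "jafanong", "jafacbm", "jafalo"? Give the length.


Words: jafanong, jafacbm, jafalo
  Position 0: all 'j' => match
  Position 1: all 'a' => match
  Position 2: all 'f' => match
  Position 3: all 'a' => match
  Position 4: ('n', 'c', 'l') => mismatch, stop
LCP = "jafa" (length 4)

4


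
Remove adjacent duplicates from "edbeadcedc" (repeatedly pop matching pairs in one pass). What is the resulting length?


Input: edbeadcedc
Stack-based adjacent duplicate removal:
  Read 'e': push. Stack: e
  Read 'd': push. Stack: ed
  Read 'b': push. Stack: edb
  Read 'e': push. Stack: edbe
  Read 'a': push. Stack: edbea
  Read 'd': push. Stack: edbead
  Read 'c': push. Stack: edbeadc
  Read 'e': push. Stack: edbeadce
  Read 'd': push. Stack: edbeadced
  Read 'c': push. Stack: edbeadcedc
Final stack: "edbeadcedc" (length 10)

10


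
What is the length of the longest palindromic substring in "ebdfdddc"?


Input: "ebdfdddc"
Checking substrings for palindromes:
  [2:5] "dfd" (len 3) => palindrome
  [4:7] "ddd" (len 3) => palindrome
  [4:6] "dd" (len 2) => palindrome
  [5:7] "dd" (len 2) => palindrome
Longest palindromic substring: "dfd" with length 3

3


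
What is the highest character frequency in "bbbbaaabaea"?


Input: bbbbaaabaea
Character counts:
  'a': 5
  'b': 5
  'e': 1
Maximum frequency: 5

5


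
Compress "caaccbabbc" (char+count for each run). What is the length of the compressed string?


Input: caaccbabbc
Runs:
  'c' x 1 => "c1"
  'a' x 2 => "a2"
  'c' x 2 => "c2"
  'b' x 1 => "b1"
  'a' x 1 => "a1"
  'b' x 2 => "b2"
  'c' x 1 => "c1"
Compressed: "c1a2c2b1a1b2c1"
Compressed length: 14

14


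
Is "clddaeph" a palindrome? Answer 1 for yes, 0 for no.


Input: clddaeph
Reversed: hpeaddlc
  Compare pos 0 ('c') with pos 7 ('h'): MISMATCH
  Compare pos 1 ('l') with pos 6 ('p'): MISMATCH
  Compare pos 2 ('d') with pos 5 ('e'): MISMATCH
  Compare pos 3 ('d') with pos 4 ('a'): MISMATCH
Result: not a palindrome

0


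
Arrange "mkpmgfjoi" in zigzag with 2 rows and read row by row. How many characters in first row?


Zigzag "mkpmgfjoi" into 2 rows:
Placing characters:
  'm' => row 0
  'k' => row 1
  'p' => row 0
  'm' => row 1
  'g' => row 0
  'f' => row 1
  'j' => row 0
  'o' => row 1
  'i' => row 0
Rows:
  Row 0: "mpgji"
  Row 1: "kmfo"
First row length: 5

5


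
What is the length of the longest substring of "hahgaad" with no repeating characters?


Input: "hahgaad"
Sliding window (track last position of each char):
  Position 0 ('h'): window [0,0] length 1 -- new best
  Position 1 ('a'): window [0,1] length 2 -- new best
  Position 2 ('h'): repeat (last at 0), move window start to 1
  Position 2 ('h'): window [1,2] length 2
  Position 3 ('g'): window [1,3] length 3 -- new best
  Position 4 ('a'): repeat (last at 1), move window start to 2
  Position 4 ('a'): window [2,4] length 3
  Position 5 ('a'): repeat (last at 4), move window start to 5
  Position 5 ('a'): window [5,5] length 1
  Position 6 ('d'): window [5,6] length 2
Longest substring with no repeats: "ahg" with length 3

3


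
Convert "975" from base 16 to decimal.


Input: "975" in base 16
Positional expansion:
  Digit '9' (value 9) x 16^2 = 2304
  Digit '7' (value 7) x 16^1 = 112
  Digit '5' (value 5) x 16^0 = 5
Sum = 2421

2421


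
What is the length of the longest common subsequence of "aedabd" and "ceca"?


LCS of "aedabd" and "ceca"
DP table:
           c    e    c    a
      0    0    0    0    0
  a   0    0    0    0    1
  e   0    0    1    1    1
  d   0    0    1    1    1
  a   0    0    1    1    2
  b   0    0    1    1    2
  d   0    0    1    1    2
LCS length = dp[6][4] = 2

2


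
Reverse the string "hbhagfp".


Input: hbhagfp
Reading characters right to left:
  Position 6: 'p'
  Position 5: 'f'
  Position 4: 'g'
  Position 3: 'a'
  Position 2: 'h'
  Position 1: 'b'
  Position 0: 'h'
Reversed: pfgahbh

pfgahbh


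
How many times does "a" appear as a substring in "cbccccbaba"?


Searching for "a" in "cbccccbaba"
Scanning each position:
  Position 0: "c" => no
  Position 1: "b" => no
  Position 2: "c" => no
  Position 3: "c" => no
  Position 4: "c" => no
  Position 5: "c" => no
  Position 6: "b" => no
  Position 7: "a" => MATCH
  Position 8: "b" => no
  Position 9: "a" => MATCH
Total occurrences: 2

2


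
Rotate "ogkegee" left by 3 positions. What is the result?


Input: "ogkegee", rotate left by 3
First 3 characters: "ogk"
Remaining characters: "egee"
Concatenate remaining + first: "egee" + "ogk" = "egeeogk"

egeeogk


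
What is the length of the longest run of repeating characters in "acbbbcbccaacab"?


Input: "acbbbcbccaacab"
Scanning for longest run:
  Position 1 ('c'): new char, reset run to 1
  Position 2 ('b'): new char, reset run to 1
  Position 3 ('b'): continues run of 'b', length=2
  Position 4 ('b'): continues run of 'b', length=3
  Position 5 ('c'): new char, reset run to 1
  Position 6 ('b'): new char, reset run to 1
  Position 7 ('c'): new char, reset run to 1
  Position 8 ('c'): continues run of 'c', length=2
  Position 9 ('a'): new char, reset run to 1
  Position 10 ('a'): continues run of 'a', length=2
  Position 11 ('c'): new char, reset run to 1
  Position 12 ('a'): new char, reset run to 1
  Position 13 ('b'): new char, reset run to 1
Longest run: 'b' with length 3

3


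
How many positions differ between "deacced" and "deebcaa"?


Comparing "deacced" and "deebcaa" position by position:
  Position 0: 'd' vs 'd' => same
  Position 1: 'e' vs 'e' => same
  Position 2: 'a' vs 'e' => DIFFER
  Position 3: 'c' vs 'b' => DIFFER
  Position 4: 'c' vs 'c' => same
  Position 5: 'e' vs 'a' => DIFFER
  Position 6: 'd' vs 'a' => DIFFER
Positions that differ: 4

4


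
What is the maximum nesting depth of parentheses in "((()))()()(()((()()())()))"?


Input: "((()))()()(()((()()())()))"
Tracking depth:
  Position 0 '(': depth becomes 1
  Position 1 '(': depth becomes 2
  Position 2 '(': depth becomes 3
  Position 3 ')': depth becomes 2
  Position 4 ')': depth becomes 1
  Position 5 ')': depth becomes 0
  Position 6 '(': depth becomes 1
  Position 7 ')': depth becomes 0
  Position 8 '(': depth becomes 1
  Position 9 ')': depth becomes 0
  Position 10 '(': depth becomes 1
  Position 11 '(': depth becomes 2
  Position 12 ')': depth becomes 1
  Position 13 '(': depth becomes 2
  Position 14 '(': depth becomes 3
  Position 15 '(': depth becomes 4
  Position 16 ')': depth becomes 3
  Position 17 '(': depth becomes 4
  Position 18 ')': depth becomes 3
  Position 19 '(': depth becomes 4
  Position 20 ')': depth becomes 3
  Position 21 ')': depth becomes 2
  Position 22 '(': depth becomes 3
  Position 23 ')': depth becomes 2
  Position 24 ')': depth becomes 1
  Position 25 ')': depth becomes 0
Maximum depth reached: 4

4


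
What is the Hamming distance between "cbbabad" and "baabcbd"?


Comparing "cbbabad" and "baabcbd" position by position:
  Position 0: 'c' vs 'b' => differ
  Position 1: 'b' vs 'a' => differ
  Position 2: 'b' vs 'a' => differ
  Position 3: 'a' vs 'b' => differ
  Position 4: 'b' vs 'c' => differ
  Position 5: 'a' vs 'b' => differ
  Position 6: 'd' vs 'd' => same
Total differences (Hamming distance): 6

6


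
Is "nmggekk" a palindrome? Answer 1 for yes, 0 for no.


Input: nmggekk
Reversed: kkeggmn
  Compare pos 0 ('n') with pos 6 ('k'): MISMATCH
  Compare pos 1 ('m') with pos 5 ('k'): MISMATCH
  Compare pos 2 ('g') with pos 4 ('e'): MISMATCH
Result: not a palindrome

0


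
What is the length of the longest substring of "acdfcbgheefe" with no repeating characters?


Input: "acdfcbgheefe"
Sliding window (track last position of each char):
  Position 0 ('a'): window [0,0] length 1 -- new best
  Position 1 ('c'): window [0,1] length 2 -- new best
  Position 2 ('d'): window [0,2] length 3 -- new best
  Position 3 ('f'): window [0,3] length 4 -- new best
  Position 4 ('c'): repeat (last at 1), move window start to 2
  Position 4 ('c'): window [2,4] length 3
  Position 5 ('b'): window [2,5] length 4
  Position 6 ('g'): window [2,6] length 5 -- new best
  Position 7 ('h'): window [2,7] length 6 -- new best
  Position 8 ('e'): window [2,8] length 7 -- new best
  Position 9 ('e'): repeat (last at 8), move window start to 9
  Position 9 ('e'): window [9,9] length 1
  Position 10 ('f'): window [9,10] length 2
  Position 11 ('e'): repeat (last at 9), move window start to 10
  Position 11 ('e'): window [10,11] length 2
Longest substring with no repeats: "dfcbghe" with length 7

7


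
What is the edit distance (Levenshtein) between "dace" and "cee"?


Computing edit distance: "dace" -> "cee"
DP table:
           c    e    e
      0    1    2    3
  d   1    1    2    3
  a   2    2    2    3
  c   3    2    3    3
  e   4    3    2    3
Edit distance = dp[4][3] = 3

3


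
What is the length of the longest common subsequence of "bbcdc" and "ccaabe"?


LCS of "bbcdc" and "ccaabe"
DP table:
           c    c    a    a    b    e
      0    0    0    0    0    0    0
  b   0    0    0    0    0    1    1
  b   0    0    0    0    0    1    1
  c   0    1    1    1    1    1    1
  d   0    1    1    1    1    1    1
  c   0    1    2    2    2    2    2
LCS length = dp[5][6] = 2

2


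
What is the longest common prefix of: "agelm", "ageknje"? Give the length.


Words: agelm, ageknje
  Position 0: all 'a' => match
  Position 1: all 'g' => match
  Position 2: all 'e' => match
  Position 3: ('l', 'k') => mismatch, stop
LCP = "age" (length 3)

3


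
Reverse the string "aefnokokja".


Input: aefnokokja
Reading characters right to left:
  Position 9: 'a'
  Position 8: 'j'
  Position 7: 'k'
  Position 6: 'o'
  Position 5: 'k'
  Position 4: 'o'
  Position 3: 'n'
  Position 2: 'f'
  Position 1: 'e'
  Position 0: 'a'
Reversed: ajkokonfea

ajkokonfea


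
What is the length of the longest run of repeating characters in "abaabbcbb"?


Input: "abaabbcbb"
Scanning for longest run:
  Position 1 ('b'): new char, reset run to 1
  Position 2 ('a'): new char, reset run to 1
  Position 3 ('a'): continues run of 'a', length=2
  Position 4 ('b'): new char, reset run to 1
  Position 5 ('b'): continues run of 'b', length=2
  Position 6 ('c'): new char, reset run to 1
  Position 7 ('b'): new char, reset run to 1
  Position 8 ('b'): continues run of 'b', length=2
Longest run: 'a' with length 2

2


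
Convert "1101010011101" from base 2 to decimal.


Input: "1101010011101" in base 2
Positional expansion:
  Digit '1' (value 1) x 2^12 = 4096
  Digit '1' (value 1) x 2^11 = 2048
  Digit '0' (value 0) x 2^10 = 0
  Digit '1' (value 1) x 2^9 = 512
  Digit '0' (value 0) x 2^8 = 0
  Digit '1' (value 1) x 2^7 = 128
  Digit '0' (value 0) x 2^6 = 0
  Digit '0' (value 0) x 2^5 = 0
  Digit '1' (value 1) x 2^4 = 16
  Digit '1' (value 1) x 2^3 = 8
  Digit '1' (value 1) x 2^2 = 4
  Digit '0' (value 0) x 2^1 = 0
  Digit '1' (value 1) x 2^0 = 1
Sum = 6813

6813


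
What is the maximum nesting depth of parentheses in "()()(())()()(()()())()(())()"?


Input: "()()(())()()(()()())()(())()"
Tracking depth:
  Position 0 '(': depth becomes 1
  Position 1 ')': depth becomes 0
  Position 2 '(': depth becomes 1
  Position 3 ')': depth becomes 0
  Position 4 '(': depth becomes 1
  Position 5 '(': depth becomes 2
  Position 6 ')': depth becomes 1
  Position 7 ')': depth becomes 0
  Position 8 '(': depth becomes 1
  Position 9 ')': depth becomes 0
  Position 10 '(': depth becomes 1
  Position 11 ')': depth becomes 0
  Position 12 '(': depth becomes 1
  Position 13 '(': depth becomes 2
  Position 14 ')': depth becomes 1
  Position 15 '(': depth becomes 2
  Position 16 ')': depth becomes 1
  Position 17 '(': depth becomes 2
  Position 18 ')': depth becomes 1
  Position 19 ')': depth becomes 0
  Position 20 '(': depth becomes 1
  Position 21 ')': depth becomes 0
  Position 22 '(': depth becomes 1
  Position 23 '(': depth becomes 2
  Position 24 ')': depth becomes 1
  Position 25 ')': depth becomes 0
  Position 26 '(': depth becomes 1
  Position 27 ')': depth becomes 0
Maximum depth reached: 2

2


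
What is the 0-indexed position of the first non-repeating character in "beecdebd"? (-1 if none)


Input: beecdebd
Character frequencies:
  'b': 2
  'c': 1
  'd': 2
  'e': 3
Scanning left to right for freq == 1:
  Position 0 ('b'): freq=2, skip
  Position 1 ('e'): freq=3, skip
  Position 2 ('e'): freq=3, skip
  Position 3 ('c'): unique! => answer = 3

3


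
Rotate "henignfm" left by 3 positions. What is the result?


Input: "henignfm", rotate left by 3
First 3 characters: "hen"
Remaining characters: "ignfm"
Concatenate remaining + first: "ignfm" + "hen" = "ignfmhen"

ignfmhen


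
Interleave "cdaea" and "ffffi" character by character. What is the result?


Interleaving "cdaea" and "ffffi":
  Position 0: 'c' from first, 'f' from second => "cf"
  Position 1: 'd' from first, 'f' from second => "df"
  Position 2: 'a' from first, 'f' from second => "af"
  Position 3: 'e' from first, 'f' from second => "ef"
  Position 4: 'a' from first, 'i' from second => "ai"
Result: cfdfafefai

cfdfafefai


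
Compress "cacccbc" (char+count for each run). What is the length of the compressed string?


Input: cacccbc
Runs:
  'c' x 1 => "c1"
  'a' x 1 => "a1"
  'c' x 3 => "c3"
  'b' x 1 => "b1"
  'c' x 1 => "c1"
Compressed: "c1a1c3b1c1"
Compressed length: 10

10


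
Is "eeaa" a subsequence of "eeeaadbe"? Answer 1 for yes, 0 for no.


Check if "eeaa" is a subsequence of "eeeaadbe"
Greedy scan:
  Position 0 ('e'): matches sub[0] = 'e'
  Position 1 ('e'): matches sub[1] = 'e'
  Position 2 ('e'): no match needed
  Position 3 ('a'): matches sub[2] = 'a'
  Position 4 ('a'): matches sub[3] = 'a'
  Position 5 ('d'): no match needed
  Position 6 ('b'): no match needed
  Position 7 ('e'): no match needed
All 4 characters matched => is a subsequence

1


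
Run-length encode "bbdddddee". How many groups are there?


Input: bbdddddee
Scanning for consecutive runs:
  Group 1: 'b' x 2 (positions 0-1)
  Group 2: 'd' x 5 (positions 2-6)
  Group 3: 'e' x 2 (positions 7-8)
Total groups: 3

3


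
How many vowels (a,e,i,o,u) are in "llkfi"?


Input: llkfi
Checking each character:
  'l' at position 0: consonant
  'l' at position 1: consonant
  'k' at position 2: consonant
  'f' at position 3: consonant
  'i' at position 4: vowel (running total: 1)
Total vowels: 1

1


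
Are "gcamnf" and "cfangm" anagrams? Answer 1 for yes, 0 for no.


Strings: "gcamnf", "cfangm"
Sorted first:  acfgmn
Sorted second: acfgmn
Sorted forms match => anagrams

1


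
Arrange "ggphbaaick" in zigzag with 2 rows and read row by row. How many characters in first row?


Zigzag "ggphbaaick" into 2 rows:
Placing characters:
  'g' => row 0
  'g' => row 1
  'p' => row 0
  'h' => row 1
  'b' => row 0
  'a' => row 1
  'a' => row 0
  'i' => row 1
  'c' => row 0
  'k' => row 1
Rows:
  Row 0: "gpbac"
  Row 1: "ghaik"
First row length: 5

5


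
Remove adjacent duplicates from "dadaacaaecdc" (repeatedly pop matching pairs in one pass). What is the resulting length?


Input: dadaacaaecdc
Stack-based adjacent duplicate removal:
  Read 'd': push. Stack: d
  Read 'a': push. Stack: da
  Read 'd': push. Stack: dad
  Read 'a': push. Stack: dada
  Read 'a': matches stack top 'a' => pop. Stack: dad
  Read 'c': push. Stack: dadc
  Read 'a': push. Stack: dadca
  Read 'a': matches stack top 'a' => pop. Stack: dadc
  Read 'e': push. Stack: dadce
  Read 'c': push. Stack: dadcec
  Read 'd': push. Stack: dadcecd
  Read 'c': push. Stack: dadcecdc
Final stack: "dadcecdc" (length 8)

8


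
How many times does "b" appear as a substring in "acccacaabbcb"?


Searching for "b" in "acccacaabbcb"
Scanning each position:
  Position 0: "a" => no
  Position 1: "c" => no
  Position 2: "c" => no
  Position 3: "c" => no
  Position 4: "a" => no
  Position 5: "c" => no
  Position 6: "a" => no
  Position 7: "a" => no
  Position 8: "b" => MATCH
  Position 9: "b" => MATCH
  Position 10: "c" => no
  Position 11: "b" => MATCH
Total occurrences: 3

3


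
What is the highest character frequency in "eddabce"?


Input: eddabce
Character counts:
  'a': 1
  'b': 1
  'c': 1
  'd': 2
  'e': 2
Maximum frequency: 2

2


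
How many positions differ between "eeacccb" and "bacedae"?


Comparing "eeacccb" and "bacedae" position by position:
  Position 0: 'e' vs 'b' => DIFFER
  Position 1: 'e' vs 'a' => DIFFER
  Position 2: 'a' vs 'c' => DIFFER
  Position 3: 'c' vs 'e' => DIFFER
  Position 4: 'c' vs 'd' => DIFFER
  Position 5: 'c' vs 'a' => DIFFER
  Position 6: 'b' vs 'e' => DIFFER
Positions that differ: 7

7


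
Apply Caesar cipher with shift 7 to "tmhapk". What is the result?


Caesar cipher: shift "tmhapk" by 7
  't' (pos 19) + 7 = pos 0 = 'a'
  'm' (pos 12) + 7 = pos 19 = 't'
  'h' (pos 7) + 7 = pos 14 = 'o'
  'a' (pos 0) + 7 = pos 7 = 'h'
  'p' (pos 15) + 7 = pos 22 = 'w'
  'k' (pos 10) + 7 = pos 17 = 'r'
Result: atohwr

atohwr


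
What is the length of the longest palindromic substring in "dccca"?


Input: "dccca"
Checking substrings for palindromes:
  [1:4] "ccc" (len 3) => palindrome
  [1:3] "cc" (len 2) => palindrome
  [2:4] "cc" (len 2) => palindrome
Longest palindromic substring: "ccc" with length 3

3


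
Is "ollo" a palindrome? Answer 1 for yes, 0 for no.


Input: ollo
Reversed: ollo
  Compare pos 0 ('o') with pos 3 ('o'): match
  Compare pos 1 ('l') with pos 2 ('l'): match
Result: palindrome

1


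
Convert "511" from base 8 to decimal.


Input: "511" in base 8
Positional expansion:
  Digit '5' (value 5) x 8^2 = 320
  Digit '1' (value 1) x 8^1 = 8
  Digit '1' (value 1) x 8^0 = 1
Sum = 329

329


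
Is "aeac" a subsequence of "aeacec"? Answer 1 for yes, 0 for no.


Check if "aeac" is a subsequence of "aeacec"
Greedy scan:
  Position 0 ('a'): matches sub[0] = 'a'
  Position 1 ('e'): matches sub[1] = 'e'
  Position 2 ('a'): matches sub[2] = 'a'
  Position 3 ('c'): matches sub[3] = 'c'
  Position 4 ('e'): no match needed
  Position 5 ('c'): no match needed
All 4 characters matched => is a subsequence

1


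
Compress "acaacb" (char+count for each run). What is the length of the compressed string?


Input: acaacb
Runs:
  'a' x 1 => "a1"
  'c' x 1 => "c1"
  'a' x 2 => "a2"
  'c' x 1 => "c1"
  'b' x 1 => "b1"
Compressed: "a1c1a2c1b1"
Compressed length: 10

10


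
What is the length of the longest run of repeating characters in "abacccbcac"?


Input: "abacccbcac"
Scanning for longest run:
  Position 1 ('b'): new char, reset run to 1
  Position 2 ('a'): new char, reset run to 1
  Position 3 ('c'): new char, reset run to 1
  Position 4 ('c'): continues run of 'c', length=2
  Position 5 ('c'): continues run of 'c', length=3
  Position 6 ('b'): new char, reset run to 1
  Position 7 ('c'): new char, reset run to 1
  Position 8 ('a'): new char, reset run to 1
  Position 9 ('c'): new char, reset run to 1
Longest run: 'c' with length 3

3


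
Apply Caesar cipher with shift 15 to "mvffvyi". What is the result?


Caesar cipher: shift "mvffvyi" by 15
  'm' (pos 12) + 15 = pos 1 = 'b'
  'v' (pos 21) + 15 = pos 10 = 'k'
  'f' (pos 5) + 15 = pos 20 = 'u'
  'f' (pos 5) + 15 = pos 20 = 'u'
  'v' (pos 21) + 15 = pos 10 = 'k'
  'y' (pos 24) + 15 = pos 13 = 'n'
  'i' (pos 8) + 15 = pos 23 = 'x'
Result: bkuuknx

bkuuknx


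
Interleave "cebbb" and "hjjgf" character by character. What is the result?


Interleaving "cebbb" and "hjjgf":
  Position 0: 'c' from first, 'h' from second => "ch"
  Position 1: 'e' from first, 'j' from second => "ej"
  Position 2: 'b' from first, 'j' from second => "bj"
  Position 3: 'b' from first, 'g' from second => "bg"
  Position 4: 'b' from first, 'f' from second => "bf"
Result: chejbjbgbf

chejbjbgbf


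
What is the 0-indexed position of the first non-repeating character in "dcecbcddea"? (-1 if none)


Input: dcecbcddea
Character frequencies:
  'a': 1
  'b': 1
  'c': 3
  'd': 3
  'e': 2
Scanning left to right for freq == 1:
  Position 0 ('d'): freq=3, skip
  Position 1 ('c'): freq=3, skip
  Position 2 ('e'): freq=2, skip
  Position 3 ('c'): freq=3, skip
  Position 4 ('b'): unique! => answer = 4

4


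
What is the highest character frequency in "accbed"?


Input: accbed
Character counts:
  'a': 1
  'b': 1
  'c': 2
  'd': 1
  'e': 1
Maximum frequency: 2

2


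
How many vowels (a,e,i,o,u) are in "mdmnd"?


Input: mdmnd
Checking each character:
  'm' at position 0: consonant
  'd' at position 1: consonant
  'm' at position 2: consonant
  'n' at position 3: consonant
  'd' at position 4: consonant
Total vowels: 0

0


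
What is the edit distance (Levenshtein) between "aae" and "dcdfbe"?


Computing edit distance: "aae" -> "dcdfbe"
DP table:
           d    c    d    f    b    e
      0    1    2    3    4    5    6
  a   1    1    2    3    4    5    6
  a   2    2    2    3    4    5    6
  e   3    3    3    3    4    5    5
Edit distance = dp[3][6] = 5

5


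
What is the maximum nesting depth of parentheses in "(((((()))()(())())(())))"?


Input: "(((((()))()(())())(())))"
Tracking depth:
  Position 0 '(': depth becomes 1
  Position 1 '(': depth becomes 2
  Position 2 '(': depth becomes 3
  Position 3 '(': depth becomes 4
  Position 4 '(': depth becomes 5
  Position 5 '(': depth becomes 6
  Position 6 ')': depth becomes 5
  Position 7 ')': depth becomes 4
  Position 8 ')': depth becomes 3
  Position 9 '(': depth becomes 4
  Position 10 ')': depth becomes 3
  Position 11 '(': depth becomes 4
  Position 12 '(': depth becomes 5
  Position 13 ')': depth becomes 4
  Position 14 ')': depth becomes 3
  Position 15 '(': depth becomes 4
  Position 16 ')': depth becomes 3
  Position 17 ')': depth becomes 2
  Position 18 '(': depth becomes 3
  Position 19 '(': depth becomes 4
  Position 20 ')': depth becomes 3
  Position 21 ')': depth becomes 2
  Position 22 ')': depth becomes 1
  Position 23 ')': depth becomes 0
Maximum depth reached: 6

6


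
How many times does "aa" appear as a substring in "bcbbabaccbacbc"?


Searching for "aa" in "bcbbabaccbacbc"
Scanning each position:
  Position 0: "bc" => no
  Position 1: "cb" => no
  Position 2: "bb" => no
  Position 3: "ba" => no
  Position 4: "ab" => no
  Position 5: "ba" => no
  Position 6: "ac" => no
  Position 7: "cc" => no
  Position 8: "cb" => no
  Position 9: "ba" => no
  Position 10: "ac" => no
  Position 11: "cb" => no
  Position 12: "bc" => no
Total occurrences: 0

0


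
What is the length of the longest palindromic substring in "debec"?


Input: "debec"
Checking substrings for palindromes:
  [1:4] "ebe" (len 3) => palindrome
Longest palindromic substring: "ebe" with length 3

3


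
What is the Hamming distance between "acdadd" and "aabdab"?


Comparing "acdadd" and "aabdab" position by position:
  Position 0: 'a' vs 'a' => same
  Position 1: 'c' vs 'a' => differ
  Position 2: 'd' vs 'b' => differ
  Position 3: 'a' vs 'd' => differ
  Position 4: 'd' vs 'a' => differ
  Position 5: 'd' vs 'b' => differ
Total differences (Hamming distance): 5

5


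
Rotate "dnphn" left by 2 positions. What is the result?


Input: "dnphn", rotate left by 2
First 2 characters: "dn"
Remaining characters: "phn"
Concatenate remaining + first: "phn" + "dn" = "phndn"

phndn


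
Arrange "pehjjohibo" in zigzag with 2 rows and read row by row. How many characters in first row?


Zigzag "pehjjohibo" into 2 rows:
Placing characters:
  'p' => row 0
  'e' => row 1
  'h' => row 0
  'j' => row 1
  'j' => row 0
  'o' => row 1
  'h' => row 0
  'i' => row 1
  'b' => row 0
  'o' => row 1
Rows:
  Row 0: "phjhb"
  Row 1: "ejoio"
First row length: 5

5
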